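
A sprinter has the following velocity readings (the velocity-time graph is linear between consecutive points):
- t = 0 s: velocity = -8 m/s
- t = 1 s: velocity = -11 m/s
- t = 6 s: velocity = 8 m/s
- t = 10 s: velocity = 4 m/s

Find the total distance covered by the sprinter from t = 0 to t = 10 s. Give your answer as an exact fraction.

1099/19 m

Distance (not displacement) is the total path length: add the absolute areas under v-t.
0–1 s: |½(-8 + -11)(1)| = 9.5 m
1–6 s: v = 0 at t = 74/19 s; triangle areas 605/38 + 160/19 = 925/38 m
6–10 s: |½(8 + 4)(4)| = 24 m
Total distance = 1099/19 m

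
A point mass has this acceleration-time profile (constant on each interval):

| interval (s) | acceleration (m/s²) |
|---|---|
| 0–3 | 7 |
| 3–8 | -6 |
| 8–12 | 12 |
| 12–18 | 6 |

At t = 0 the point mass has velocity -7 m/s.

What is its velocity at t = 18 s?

68 m/s

Δv equals the area under the a-t graph; then v = v₀ + Δv.
0–3 s: 7 × 3 = 21 m/s
3–8 s: -6 × 5 = -30 m/s
8–12 s: 12 × 4 = 48 m/s
12–18 s: 6 × 6 = 36 m/s
Δv = 75 m/s, so v(18) = -7 + (75) = 68 m/s.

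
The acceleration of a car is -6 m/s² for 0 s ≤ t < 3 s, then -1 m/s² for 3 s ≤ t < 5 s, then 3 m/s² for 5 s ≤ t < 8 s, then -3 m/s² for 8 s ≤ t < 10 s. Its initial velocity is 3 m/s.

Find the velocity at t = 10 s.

-14 m/s

Δv equals the area under the a-t graph; then v = v₀ + Δv.
0–3 s: -6 × 3 = -18 m/s
3–5 s: -1 × 2 = -2 m/s
5–8 s: 3 × 3 = 9 m/s
8–10 s: -3 × 2 = -6 m/s
Δv = -17 m/s, so v(10) = 3 + (-17) = -14 m/s.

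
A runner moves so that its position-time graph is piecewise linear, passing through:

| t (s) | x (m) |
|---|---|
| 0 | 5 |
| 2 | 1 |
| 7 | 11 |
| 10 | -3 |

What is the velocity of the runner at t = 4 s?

Velocity is the slope of the x-t graph on 2–7 s: (11 − 1)/(7 − 2) = 2 m/s.

2 m/s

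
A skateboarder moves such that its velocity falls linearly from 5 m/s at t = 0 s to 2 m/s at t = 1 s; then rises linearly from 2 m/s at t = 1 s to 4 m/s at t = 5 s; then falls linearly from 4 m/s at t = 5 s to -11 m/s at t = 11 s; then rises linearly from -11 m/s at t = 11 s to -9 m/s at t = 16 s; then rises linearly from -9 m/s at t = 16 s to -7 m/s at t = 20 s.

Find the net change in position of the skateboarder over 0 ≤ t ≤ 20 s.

-87.5 m

Net displacement equals the area under the velocity-time graph (areas below the axis count negative).
0–1 s: ½(5 + 2)(1) = 3.5 m
1–5 s: ½(2 + 4)(4) = 12 m
5–11 s: ½(4 + -11)(6) = -21 m
11–16 s: ½(-11 + -9)(5) = -50 m
16–20 s: ½(-9 + -7)(4) = -32 m
Net displacement = -87.5 m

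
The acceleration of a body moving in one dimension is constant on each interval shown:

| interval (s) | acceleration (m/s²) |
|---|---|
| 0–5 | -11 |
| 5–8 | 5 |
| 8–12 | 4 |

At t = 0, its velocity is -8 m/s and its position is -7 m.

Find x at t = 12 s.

-511 m

On each constant-a segment, Δv = aΔt and Δx = v₀Δt + ½aΔt²; chain segment to segment.
0–5 s: v starts -8 m/s; Δx = -8·5 + ½·-11·5² = -177.5 m; v ends -63 m/s.
5–8 s: v starts -63 m/s; Δx = -63·3 + ½·5·3² = -166.5 m; v ends -48 m/s.
8–12 s: v starts -48 m/s; Δx = -48·4 + ½·4·4² = -160 m; v ends -32 m/s.
x(12) = -7 + Σ Δx = -511 m.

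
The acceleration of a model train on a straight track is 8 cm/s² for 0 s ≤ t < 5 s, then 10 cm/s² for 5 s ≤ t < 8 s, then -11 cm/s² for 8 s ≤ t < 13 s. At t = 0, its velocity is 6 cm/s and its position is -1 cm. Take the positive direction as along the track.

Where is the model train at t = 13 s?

On each constant-a segment, Δv = aΔt and Δx = v₀Δt + ½aΔt²; chain segment to segment.
0–5 s: v starts 6 cm/s; Δx = 6·5 + ½·8·5² = 130 cm; v ends 46 cm/s.
5–8 s: v starts 46 cm/s; Δx = 46·3 + ½·10·3² = 183 cm; v ends 76 cm/s.
8–13 s: v starts 76 cm/s; Δx = 76·5 + ½·-11·5² = 242.5 cm; v ends 21 cm/s.
x(13) = -1 + Σ Δx = 554.5 cm.

554.5 cm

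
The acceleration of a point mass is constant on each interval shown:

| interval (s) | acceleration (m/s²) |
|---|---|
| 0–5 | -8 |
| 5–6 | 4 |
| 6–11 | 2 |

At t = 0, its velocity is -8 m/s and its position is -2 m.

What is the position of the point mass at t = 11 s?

On each constant-a segment, Δv = aΔt and Δx = v₀Δt + ½aΔt²; chain segment to segment.
0–5 s: v starts -8 m/s; Δx = -8·5 + ½·-8·5² = -140 m; v ends -48 m/s.
5–6 s: v starts -48 m/s; Δx = -48·1 + ½·4·1² = -46 m; v ends -44 m/s.
6–11 s: v starts -44 m/s; Δx = -44·5 + ½·2·5² = -195 m; v ends -34 m/s.
x(11) = -2 + Σ Δx = -383 m.

-383 m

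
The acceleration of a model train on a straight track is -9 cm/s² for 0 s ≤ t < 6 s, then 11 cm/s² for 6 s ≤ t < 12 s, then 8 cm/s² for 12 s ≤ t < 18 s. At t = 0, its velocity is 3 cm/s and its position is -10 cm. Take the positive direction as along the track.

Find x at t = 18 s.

-28 cm

On each constant-a segment, Δv = aΔt and Δx = v₀Δt + ½aΔt²; chain segment to segment.
0–6 s: v starts 3 cm/s; Δx = 3·6 + ½·-9·6² = -144 cm; v ends -51 cm/s.
6–12 s: v starts -51 cm/s; Δx = -51·6 + ½·11·6² = -108 cm; v ends 15 cm/s.
12–18 s: v starts 15 cm/s; Δx = 15·6 + ½·8·6² = 234 cm; v ends 63 cm/s.
x(18) = -10 + Σ Δx = -28 cm.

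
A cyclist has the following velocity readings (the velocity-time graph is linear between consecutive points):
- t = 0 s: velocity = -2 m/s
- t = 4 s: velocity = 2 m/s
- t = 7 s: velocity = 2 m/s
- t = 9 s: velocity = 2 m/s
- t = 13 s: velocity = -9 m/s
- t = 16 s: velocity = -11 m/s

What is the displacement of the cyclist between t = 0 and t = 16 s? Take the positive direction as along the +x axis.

-34 m

Net displacement equals the area under the velocity-time graph (areas below the axis count negative).
0–4 s: ½(-2 + 2)(4) = 0 m
4–7 s: 2 × 3 = 6 m
7–9 s: 2 × 2 = 4 m
9–13 s: ½(2 + -9)(4) = -14 m
13–16 s: ½(-9 + -11)(3) = -30 m
Net displacement = -34 m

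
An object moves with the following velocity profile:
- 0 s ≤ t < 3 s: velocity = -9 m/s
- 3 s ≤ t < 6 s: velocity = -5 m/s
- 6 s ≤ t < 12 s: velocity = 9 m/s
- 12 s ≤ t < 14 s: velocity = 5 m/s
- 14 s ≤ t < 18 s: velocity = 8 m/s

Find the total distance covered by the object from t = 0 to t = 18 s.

138 m

Distance (not displacement) is the total path length: add the absolute areas under v-t.
0–3 s: |-9| × 3 = 27 m
3–6 s: |-5| × 3 = 15 m
6–12 s: |9| × 6 = 54 m
12–14 s: |5| × 2 = 10 m
14–18 s: |8| × 4 = 32 m
Total distance = 138 m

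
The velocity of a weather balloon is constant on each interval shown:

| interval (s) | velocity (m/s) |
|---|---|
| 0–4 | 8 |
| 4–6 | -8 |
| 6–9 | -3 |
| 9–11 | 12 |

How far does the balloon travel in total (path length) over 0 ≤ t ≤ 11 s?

Total distance travelled is ∫|v| dt — sum the magnitudes of each area piece.
0–4 s: |8| × 4 = 32 m
4–6 s: |-8| × 2 = 16 m
6–9 s: |-3| × 3 = 9 m
9–11 s: |12| × 2 = 24 m
Total distance = 81 m

81 m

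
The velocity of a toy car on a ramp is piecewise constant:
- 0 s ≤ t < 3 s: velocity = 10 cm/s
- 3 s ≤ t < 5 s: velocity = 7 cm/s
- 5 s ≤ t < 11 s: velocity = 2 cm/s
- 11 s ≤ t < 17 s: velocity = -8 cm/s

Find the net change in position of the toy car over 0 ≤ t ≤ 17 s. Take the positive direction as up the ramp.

Displacement is the signed area under the v-t curve.
0–3 s: 10 × 3 = 30 cm
3–5 s: 7 × 2 = 14 cm
5–11 s: 2 × 6 = 12 cm
11–17 s: -8 × 6 = -48 cm
Net displacement = 8 cm

8 cm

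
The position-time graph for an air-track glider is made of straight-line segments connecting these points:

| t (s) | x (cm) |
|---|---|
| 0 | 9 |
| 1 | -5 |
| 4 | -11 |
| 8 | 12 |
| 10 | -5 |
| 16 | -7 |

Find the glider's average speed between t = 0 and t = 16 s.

3.875 cm/s

Average speed = (total path length)/(elapsed time); on a piecewise-linear x-t graph the path length is Σ|Δx|.
0–1 s: |Δx| = |-5 − 9| = 14 cm
1–4 s: |Δx| = |-11 − -5| = 6 cm
4–8 s: |Δx| = |12 − -11| = 23 cm
8–10 s: |Δx| = |-5 − 12| = 17 cm
10–16 s: |Δx| = |-7 − -5| = 2 cm
Total path = 62 cm; average speed = 62/16 = 3.875 cm/s.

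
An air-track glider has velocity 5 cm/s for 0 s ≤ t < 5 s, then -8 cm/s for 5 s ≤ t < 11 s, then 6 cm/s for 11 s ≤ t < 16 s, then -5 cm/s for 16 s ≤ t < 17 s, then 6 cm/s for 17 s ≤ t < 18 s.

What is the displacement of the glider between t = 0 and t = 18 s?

8 cm

Displacement is the signed area under the v-t curve.
0–5 s: 5 × 5 = 25 cm
5–11 s: -8 × 6 = -48 cm
11–16 s: 6 × 5 = 30 cm
16–17 s: -5 × 1 = -5 cm
17–18 s: 6 × 1 = 6 cm
Net displacement = 8 cm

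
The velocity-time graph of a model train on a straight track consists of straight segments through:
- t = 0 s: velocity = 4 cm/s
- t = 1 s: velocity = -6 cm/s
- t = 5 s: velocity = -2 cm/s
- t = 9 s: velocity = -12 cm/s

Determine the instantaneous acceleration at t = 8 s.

Acceleration is the slope of the v-t graph on 5–9 s: (-12 − -2)/(9 − 5) = -2.5 cm/s².

-2.5 cm/s²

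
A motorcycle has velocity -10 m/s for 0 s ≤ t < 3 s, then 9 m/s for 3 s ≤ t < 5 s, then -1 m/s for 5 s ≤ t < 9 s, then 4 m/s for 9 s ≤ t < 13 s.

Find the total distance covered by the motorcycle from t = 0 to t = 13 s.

Total distance travelled is ∫|v| dt — sum the magnitudes of each area piece.
0–3 s: |-10| × 3 = 30 m
3–5 s: |9| × 2 = 18 m
5–9 s: |-1| × 4 = 4 m
9–13 s: |4| × 4 = 16 m
Total distance = 68 m

68 m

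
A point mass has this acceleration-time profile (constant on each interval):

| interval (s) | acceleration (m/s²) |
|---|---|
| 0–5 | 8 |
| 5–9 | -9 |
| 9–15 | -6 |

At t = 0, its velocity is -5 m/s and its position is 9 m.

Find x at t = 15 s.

On each constant-a segment, Δv = aΔt and Δx = v₀Δt + ½aΔt²; chain segment to segment.
0–5 s: v starts -5 m/s; Δx = -5·5 + ½·8·5² = 75 m; v ends 35 m/s.
5–9 s: v starts 35 m/s; Δx = 35·4 + ½·-9·4² = 68 m; v ends -1 m/s.
9–15 s: v starts -1 m/s; Δx = -1·6 + ½·-6·6² = -114 m; v ends -37 m/s.
x(15) = 9 + Σ Δx = 38 m.

38 m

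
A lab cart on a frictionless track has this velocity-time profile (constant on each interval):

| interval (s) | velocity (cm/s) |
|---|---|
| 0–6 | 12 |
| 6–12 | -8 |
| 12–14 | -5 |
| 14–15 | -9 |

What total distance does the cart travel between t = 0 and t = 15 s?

Total distance travelled is ∫|v| dt — sum the magnitudes of each area piece.
0–6 s: |12| × 6 = 72 cm
6–12 s: |-8| × 6 = 48 cm
12–14 s: |-5| × 2 = 10 cm
14–15 s: |-9| × 1 = 9 cm
Total distance = 139 cm

139 cm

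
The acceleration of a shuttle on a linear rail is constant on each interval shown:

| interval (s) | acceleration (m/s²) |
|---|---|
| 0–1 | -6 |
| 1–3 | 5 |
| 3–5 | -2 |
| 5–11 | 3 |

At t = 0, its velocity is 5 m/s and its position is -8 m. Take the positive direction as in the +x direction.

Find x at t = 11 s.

100 m

On each constant-a segment, Δv = aΔt and Δx = v₀Δt + ½aΔt²; chain segment to segment.
0–1 s: v starts 5 m/s; Δx = 5·1 + ½·-6·1² = 2 m; v ends -1 m/s.
1–3 s: v starts -1 m/s; Δx = -1·2 + ½·5·2² = 8 m; v ends 9 m/s.
3–5 s: v starts 9 m/s; Δx = 9·2 + ½·-2·2² = 14 m; v ends 5 m/s.
5–11 s: v starts 5 m/s; Δx = 5·6 + ½·3·6² = 84 m; v ends 23 m/s.
x(11) = -8 + Σ Δx = 100 m.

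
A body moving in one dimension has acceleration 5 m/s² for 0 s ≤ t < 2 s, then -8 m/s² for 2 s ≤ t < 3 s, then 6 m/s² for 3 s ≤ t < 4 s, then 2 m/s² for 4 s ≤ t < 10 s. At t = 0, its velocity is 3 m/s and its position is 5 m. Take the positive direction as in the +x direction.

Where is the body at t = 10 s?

On each constant-a segment, Δv = aΔt and Δx = v₀Δt + ½aΔt²; chain segment to segment.
0–2 s: v starts 3 m/s; Δx = 3·2 + ½·5·2² = 16 m; v ends 13 m/s.
2–3 s: v starts 13 m/s; Δx = 13·1 + ½·-8·1² = 9 m; v ends 5 m/s.
3–4 s: v starts 5 m/s; Δx = 5·1 + ½·6·1² = 8 m; v ends 11 m/s.
4–10 s: v starts 11 m/s; Δx = 11·6 + ½·2·6² = 102 m; v ends 23 m/s.
x(10) = 5 + Σ Δx = 140 m.

140 m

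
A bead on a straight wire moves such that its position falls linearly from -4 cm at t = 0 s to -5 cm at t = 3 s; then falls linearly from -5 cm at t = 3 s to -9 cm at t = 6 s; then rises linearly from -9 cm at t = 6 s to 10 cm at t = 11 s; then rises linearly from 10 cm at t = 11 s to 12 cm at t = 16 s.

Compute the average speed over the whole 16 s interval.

Average speed = (total path length)/(elapsed time); on a piecewise-linear x-t graph the path length is Σ|Δx|.
0–3 s: |Δx| = |-5 − -4| = 1 cm
3–6 s: |Δx| = |-9 − -5| = 4 cm
6–11 s: |Δx| = |10 − -9| = 19 cm
11–16 s: |Δx| = |12 − 10| = 2 cm
Total path = 26 cm; average speed = 26/16 = 1.625 cm/s.

1.625 cm/s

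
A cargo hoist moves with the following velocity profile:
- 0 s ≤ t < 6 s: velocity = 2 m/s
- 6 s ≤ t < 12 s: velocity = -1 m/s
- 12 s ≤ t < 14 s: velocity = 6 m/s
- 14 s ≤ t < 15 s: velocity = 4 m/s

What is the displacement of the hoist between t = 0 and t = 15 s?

Displacement is the signed area under the v-t curve.
0–6 s: 2 × 6 = 12 m
6–12 s: -1 × 6 = -6 m
12–14 s: 6 × 2 = 12 m
14–15 s: 4 × 1 = 4 m
Net displacement = 22 m

22 m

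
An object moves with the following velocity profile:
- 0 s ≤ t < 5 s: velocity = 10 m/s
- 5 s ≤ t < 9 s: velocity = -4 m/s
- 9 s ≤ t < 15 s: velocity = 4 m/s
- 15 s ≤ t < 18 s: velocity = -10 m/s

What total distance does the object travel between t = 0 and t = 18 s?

120 m

Distance (not displacement) is the total path length: add the absolute areas under v-t.
0–5 s: |10| × 5 = 50 m
5–9 s: |-4| × 4 = 16 m
9–15 s: |4| × 6 = 24 m
15–18 s: |-10| × 3 = 30 m
Total distance = 120 m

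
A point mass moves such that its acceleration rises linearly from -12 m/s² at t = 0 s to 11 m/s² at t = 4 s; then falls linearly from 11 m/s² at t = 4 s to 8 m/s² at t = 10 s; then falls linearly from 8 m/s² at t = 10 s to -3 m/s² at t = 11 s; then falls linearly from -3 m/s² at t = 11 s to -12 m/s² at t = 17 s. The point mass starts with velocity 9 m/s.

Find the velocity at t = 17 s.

Δv equals the area under the a-t graph; then v = v₀ + Δv.
0–4 s: ½(-12 + 11)(4) = -2 m/s
4–10 s: ½(11 + 8)(6) = 57 m/s
10–11 s: ½(8 + -3)(1) = 2.5 m/s
11–17 s: ½(-3 + -12)(6) = -45 m/s
Δv = 12.5 m/s, so v(17) = 9 + (12.5) = 21.5 m/s.

21.5 m/s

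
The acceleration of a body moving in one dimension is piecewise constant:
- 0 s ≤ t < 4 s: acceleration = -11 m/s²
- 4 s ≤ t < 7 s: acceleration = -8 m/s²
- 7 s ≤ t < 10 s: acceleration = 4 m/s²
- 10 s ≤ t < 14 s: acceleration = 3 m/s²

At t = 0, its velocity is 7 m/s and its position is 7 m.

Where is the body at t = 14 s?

On each constant-a segment, Δv = aΔt and Δx = v₀Δt + ½aΔt²; chain segment to segment.
0–4 s: v starts 7 m/s; Δx = 7·4 + ½·-11·4² = -60 m; v ends -37 m/s.
4–7 s: v starts -37 m/s; Δx = -37·3 + ½·-8·3² = -147 m; v ends -61 m/s.
7–10 s: v starts -61 m/s; Δx = -61·3 + ½·4·3² = -165 m; v ends -49 m/s.
10–14 s: v starts -49 m/s; Δx = -49·4 + ½·3·4² = -172 m; v ends -37 m/s.
x(14) = 7 + Σ Δx = -537 m.

-537 m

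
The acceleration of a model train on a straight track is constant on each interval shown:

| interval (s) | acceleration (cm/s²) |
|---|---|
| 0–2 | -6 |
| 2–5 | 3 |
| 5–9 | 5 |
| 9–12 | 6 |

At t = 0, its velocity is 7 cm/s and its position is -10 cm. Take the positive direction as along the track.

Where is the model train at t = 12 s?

145.5 cm

On each constant-a segment, Δv = aΔt and Δx = v₀Δt + ½aΔt²; chain segment to segment.
0–2 s: v starts 7 cm/s; Δx = 7·2 + ½·-6·2² = 2 cm; v ends -5 cm/s.
2–5 s: v starts -5 cm/s; Δx = -5·3 + ½·3·3² = -1.5 cm; v ends 4 cm/s.
5–9 s: v starts 4 cm/s; Δx = 4·4 + ½·5·4² = 56 cm; v ends 24 cm/s.
9–12 s: v starts 24 cm/s; Δx = 24·3 + ½·6·3² = 99 cm; v ends 42 cm/s.
x(12) = -10 + Σ Δx = 145.5 cm.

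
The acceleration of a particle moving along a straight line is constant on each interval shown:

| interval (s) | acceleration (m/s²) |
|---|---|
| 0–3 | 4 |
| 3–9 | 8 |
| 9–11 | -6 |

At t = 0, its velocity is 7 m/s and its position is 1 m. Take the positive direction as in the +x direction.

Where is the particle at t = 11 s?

On each constant-a segment, Δv = aΔt and Δx = v₀Δt + ½aΔt²; chain segment to segment.
0–3 s: v starts 7 m/s; Δx = 7·3 + ½·4·3² = 39 m; v ends 19 m/s.
3–9 s: v starts 19 m/s; Δx = 19·6 + ½·8·6² = 258 m; v ends 67 m/s.
9–11 s: v starts 67 m/s; Δx = 67·2 + ½·-6·2² = 122 m; v ends 55 m/s.
x(11) = 1 + Σ Δx = 420 m.

420 m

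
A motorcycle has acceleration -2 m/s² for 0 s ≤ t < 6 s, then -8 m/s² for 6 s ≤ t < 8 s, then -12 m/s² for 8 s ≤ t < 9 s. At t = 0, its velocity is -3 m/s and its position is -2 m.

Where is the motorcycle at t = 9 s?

-139 m

On each constant-a segment, Δv = aΔt and Δx = v₀Δt + ½aΔt²; chain segment to segment.
0–6 s: v starts -3 m/s; Δx = -3·6 + ½·-2·6² = -54 m; v ends -15 m/s.
6–8 s: v starts -15 m/s; Δx = -15·2 + ½·-8·2² = -46 m; v ends -31 m/s.
8–9 s: v starts -31 m/s; Δx = -31·1 + ½·-12·1² = -37 m; v ends -43 m/s.
x(9) = -2 + Σ Δx = -139 m.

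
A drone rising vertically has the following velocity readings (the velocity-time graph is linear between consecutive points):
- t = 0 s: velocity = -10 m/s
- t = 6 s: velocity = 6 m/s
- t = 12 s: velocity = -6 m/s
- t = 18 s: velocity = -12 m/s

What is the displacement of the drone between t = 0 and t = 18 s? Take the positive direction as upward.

-66 m

Net displacement equals the area under the velocity-time graph (areas below the axis count negative).
0–6 s: ½(-10 + 6)(6) = -12 m
6–12 s: ½(6 + -6)(6) = 0 m
12–18 s: ½(-6 + -12)(6) = -54 m
Net displacement = -66 m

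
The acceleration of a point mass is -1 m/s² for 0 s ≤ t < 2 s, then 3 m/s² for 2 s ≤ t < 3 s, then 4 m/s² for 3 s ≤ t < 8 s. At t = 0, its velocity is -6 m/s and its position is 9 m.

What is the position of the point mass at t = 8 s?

On each constant-a segment, Δv = aΔt and Δx = v₀Δt + ½aΔt²; chain segment to segment.
0–2 s: v starts -6 m/s; Δx = -6·2 + ½·-1·2² = -14 m; v ends -8 m/s.
2–3 s: v starts -8 m/s; Δx = -8·1 + ½·3·1² = -6.5 m; v ends -5 m/s.
3–8 s: v starts -5 m/s; Δx = -5·5 + ½·4·5² = 25 m; v ends 15 m/s.
x(8) = 9 + Σ Δx = 13.5 m.

13.5 m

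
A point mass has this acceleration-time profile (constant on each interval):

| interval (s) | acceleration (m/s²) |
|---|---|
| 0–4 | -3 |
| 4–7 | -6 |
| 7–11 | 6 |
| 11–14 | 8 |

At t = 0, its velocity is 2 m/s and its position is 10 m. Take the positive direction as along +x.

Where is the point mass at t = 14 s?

On each constant-a segment, Δv = aΔt and Δx = v₀Δt + ½aΔt²; chain segment to segment.
0–4 s: v starts 2 m/s; Δx = 2·4 + ½·-3·4² = -16 m; v ends -10 m/s.
4–7 s: v starts -10 m/s; Δx = -10·3 + ½·-6·3² = -57 m; v ends -28 m/s.
7–11 s: v starts -28 m/s; Δx = -28·4 + ½·6·4² = -64 m; v ends -4 m/s.
11–14 s: v starts -4 m/s; Δx = -4·3 + ½·8·3² = 24 m; v ends 20 m/s.
x(14) = 10 + Σ Δx = -103 m.

-103 m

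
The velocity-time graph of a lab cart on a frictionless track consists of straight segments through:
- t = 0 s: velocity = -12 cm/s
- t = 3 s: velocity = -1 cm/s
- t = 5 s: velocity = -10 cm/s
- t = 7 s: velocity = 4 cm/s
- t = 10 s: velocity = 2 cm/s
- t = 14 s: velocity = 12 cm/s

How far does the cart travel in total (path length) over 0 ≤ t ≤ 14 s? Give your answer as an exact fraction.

1061/14 cm

Total distance travelled is ∫|v| dt — sum the magnitudes of each area piece.
0–3 s: |½(-12 + -1)(3)| = 19.5 cm
3–5 s: |½(-1 + -10)(2)| = 11 cm
5–7 s: v = 0 at t = 45/7 s; triangle areas 50/7 + 8/7 = 58/7 cm
7–10 s: |½(4 + 2)(3)| = 9 cm
10–14 s: |½(2 + 12)(4)| = 28 cm
Total distance = 1061/14 cm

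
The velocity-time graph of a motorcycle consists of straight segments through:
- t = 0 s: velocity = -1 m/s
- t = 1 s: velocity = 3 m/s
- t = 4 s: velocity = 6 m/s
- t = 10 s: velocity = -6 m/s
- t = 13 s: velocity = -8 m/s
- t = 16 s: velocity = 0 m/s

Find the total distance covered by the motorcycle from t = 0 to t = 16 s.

65.75 m

Distance (not displacement) is the total path length: add the absolute areas under v-t.
0–1 s: v = 0 at t = 0.25 s; triangle areas 0.125 + 1.125 = 1.25 m
1–4 s: |½(3 + 6)(3)| = 13.5 m
4–10 s: v = 0 at t = 7 s; triangle areas 9 + 9 = 18 m
10–13 s: |½(-6 + -8)(3)| = 21 m
13–16 s: |½(-8 + 0)(3)| = 12 m
Total distance = 65.75 m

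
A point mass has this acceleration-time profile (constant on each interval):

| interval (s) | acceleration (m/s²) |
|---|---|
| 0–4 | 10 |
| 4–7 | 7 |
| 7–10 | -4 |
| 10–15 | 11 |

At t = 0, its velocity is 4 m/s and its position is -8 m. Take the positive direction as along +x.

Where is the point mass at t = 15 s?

On each constant-a segment, Δv = aΔt and Δx = v₀Δt + ½aΔt²; chain segment to segment.
0–4 s: v starts 4 m/s; Δx = 4·4 + ½·10·4² = 96 m; v ends 44 m/s.
4–7 s: v starts 44 m/s; Δx = 44·3 + ½·7·3² = 163.5 m; v ends 65 m/s.
7–10 s: v starts 65 m/s; Δx = 65·3 + ½·-4·3² = 177 m; v ends 53 m/s.
10–15 s: v starts 53 m/s; Δx = 53·5 + ½·11·5² = 402.5 m; v ends 108 m/s.
x(15) = -8 + Σ Δx = 831 m.

831 m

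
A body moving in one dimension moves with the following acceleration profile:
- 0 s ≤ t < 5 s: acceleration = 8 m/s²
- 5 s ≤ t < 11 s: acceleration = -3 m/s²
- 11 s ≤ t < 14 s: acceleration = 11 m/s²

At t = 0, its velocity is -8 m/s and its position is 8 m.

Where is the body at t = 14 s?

On each constant-a segment, Δv = aΔt and Δx = v₀Δt + ½aΔt²; chain segment to segment.
0–5 s: v starts -8 m/s; Δx = -8·5 + ½·8·5² = 60 m; v ends 32 m/s.
5–11 s: v starts 32 m/s; Δx = 32·6 + ½·-3·6² = 138 m; v ends 14 m/s.
11–14 s: v starts 14 m/s; Δx = 14·3 + ½·11·3² = 91.5 m; v ends 47 m/s.
x(14) = 8 + Σ Δx = 297.5 m.

297.5 m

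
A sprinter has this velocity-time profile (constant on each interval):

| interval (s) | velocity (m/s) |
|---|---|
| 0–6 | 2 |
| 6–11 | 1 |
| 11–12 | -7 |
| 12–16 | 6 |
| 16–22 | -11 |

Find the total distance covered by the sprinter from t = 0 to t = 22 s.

114 m

Distance (not displacement) is the total path length: add the absolute areas under v-t.
0–6 s: |2| × 6 = 12 m
6–11 s: |1| × 5 = 5 m
11–12 s: |-7| × 1 = 7 m
12–16 s: |6| × 4 = 24 m
16–22 s: |-11| × 6 = 66 m
Total distance = 114 m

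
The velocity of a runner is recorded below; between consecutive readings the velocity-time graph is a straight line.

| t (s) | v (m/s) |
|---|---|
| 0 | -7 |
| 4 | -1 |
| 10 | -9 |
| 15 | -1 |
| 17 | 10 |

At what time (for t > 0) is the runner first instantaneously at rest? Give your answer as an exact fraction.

t = 167/11 s

v changes sign on 15–17 s (from -1 to 10); the graph is linear there, so v = 0 at t = 15 + (1)·(17 − 15)/(10 − -1) = 167/11 s.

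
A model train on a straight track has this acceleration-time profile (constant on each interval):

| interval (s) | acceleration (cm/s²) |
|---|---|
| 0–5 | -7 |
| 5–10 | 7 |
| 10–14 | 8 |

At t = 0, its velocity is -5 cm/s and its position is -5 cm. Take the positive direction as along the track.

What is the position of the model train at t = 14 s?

-186 cm

On each constant-a segment, Δv = aΔt and Δx = v₀Δt + ½aΔt²; chain segment to segment.
0–5 s: v starts -5 cm/s; Δx = -5·5 + ½·-7·5² = -112.5 cm; v ends -40 cm/s.
5–10 s: v starts -40 cm/s; Δx = -40·5 + ½·7·5² = -112.5 cm; v ends -5 cm/s.
10–14 s: v starts -5 cm/s; Δx = -5·4 + ½·8·4² = 44 cm; v ends 27 cm/s.
x(14) = -5 + Σ Δx = -186 cm.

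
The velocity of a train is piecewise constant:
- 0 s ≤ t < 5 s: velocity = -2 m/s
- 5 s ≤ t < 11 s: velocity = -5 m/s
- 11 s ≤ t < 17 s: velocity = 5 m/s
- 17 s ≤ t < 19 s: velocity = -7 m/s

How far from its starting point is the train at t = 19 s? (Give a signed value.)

-24 m

Net displacement equals the area under the velocity-time graph (areas below the axis count negative).
0–5 s: -2 × 5 = -10 m
5–11 s: -5 × 6 = -30 m
11–17 s: 5 × 6 = 30 m
17–19 s: -7 × 2 = -14 m
Net displacement = -24 m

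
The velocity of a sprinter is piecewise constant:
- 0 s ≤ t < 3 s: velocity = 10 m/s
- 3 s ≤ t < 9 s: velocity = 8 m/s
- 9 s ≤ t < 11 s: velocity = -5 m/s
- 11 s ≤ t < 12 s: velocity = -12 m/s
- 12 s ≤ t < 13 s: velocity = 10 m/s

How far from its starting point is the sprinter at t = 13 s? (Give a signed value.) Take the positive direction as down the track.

Displacement is the signed area under the v-t curve.
0–3 s: 10 × 3 = 30 m
3–9 s: 8 × 6 = 48 m
9–11 s: -5 × 2 = -10 m
11–12 s: -12 × 1 = -12 m
12–13 s: 10 × 1 = 10 m
Net displacement = 66 m

66 m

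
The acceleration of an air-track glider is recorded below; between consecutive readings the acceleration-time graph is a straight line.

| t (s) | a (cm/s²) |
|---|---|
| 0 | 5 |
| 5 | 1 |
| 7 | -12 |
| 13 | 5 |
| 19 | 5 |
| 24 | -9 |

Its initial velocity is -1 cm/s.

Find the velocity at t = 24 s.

Δv equals the area under the a-t graph; then v = v₀ + Δv.
0–5 s: ½(5 + 1)(5) = 15 cm/s
5–7 s: ½(1 + -12)(2) = -11 cm/s
7–13 s: ½(-12 + 5)(6) = -21 cm/s
13–19 s: 5 × 6 = 30 cm/s
19–24 s: ½(5 + -9)(5) = -10 cm/s
Δv = 3 cm/s, so v(24) = -1 + (3) = 2 cm/s.

2 cm/s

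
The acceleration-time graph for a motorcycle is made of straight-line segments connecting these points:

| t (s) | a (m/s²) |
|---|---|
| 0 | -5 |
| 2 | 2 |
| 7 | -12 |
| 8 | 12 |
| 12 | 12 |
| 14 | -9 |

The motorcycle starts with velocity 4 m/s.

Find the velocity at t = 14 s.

27 m/s

Δv equals the area under the a-t graph; then v = v₀ + Δv.
0–2 s: ½(-5 + 2)(2) = -3 m/s
2–7 s: ½(2 + -12)(5) = -25 m/s
7–8 s: ½(-12 + 12)(1) = 0 m/s
8–12 s: 12 × 4 = 48 m/s
12–14 s: ½(12 + -9)(2) = 3 m/s
Δv = 23 m/s, so v(14) = 4 + (23) = 27 m/s.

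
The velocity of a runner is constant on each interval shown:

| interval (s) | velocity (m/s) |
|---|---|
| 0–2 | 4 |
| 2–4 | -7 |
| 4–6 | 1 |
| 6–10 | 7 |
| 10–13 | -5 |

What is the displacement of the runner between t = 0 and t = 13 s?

Displacement is the signed area under the v-t curve.
0–2 s: 4 × 2 = 8 m
2–4 s: -7 × 2 = -14 m
4–6 s: 1 × 2 = 2 m
6–10 s: 7 × 4 = 28 m
10–13 s: -5 × 3 = -15 m
Net displacement = 9 m

9 m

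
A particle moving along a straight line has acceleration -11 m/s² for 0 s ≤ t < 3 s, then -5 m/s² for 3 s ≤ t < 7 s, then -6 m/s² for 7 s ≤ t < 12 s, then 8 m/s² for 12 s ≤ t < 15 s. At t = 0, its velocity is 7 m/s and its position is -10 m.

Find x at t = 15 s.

-679.5 m

On each constant-a segment, Δv = aΔt and Δx = v₀Δt + ½aΔt²; chain segment to segment.
0–3 s: v starts 7 m/s; Δx = 7·3 + ½·-11·3² = -28.5 m; v ends -26 m/s.
3–7 s: v starts -26 m/s; Δx = -26·4 + ½·-5·4² = -144 m; v ends -46 m/s.
7–12 s: v starts -46 m/s; Δx = -46·5 + ½·-6·5² = -305 m; v ends -76 m/s.
12–15 s: v starts -76 m/s; Δx = -76·3 + ½·8·3² = -192 m; v ends -52 m/s.
x(15) = -10 + Σ Δx = -679.5 m.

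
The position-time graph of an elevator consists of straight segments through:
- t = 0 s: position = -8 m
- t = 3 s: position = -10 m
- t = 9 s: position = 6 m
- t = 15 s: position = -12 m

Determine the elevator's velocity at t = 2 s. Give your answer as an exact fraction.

-2/3 m/s

Velocity is the slope of the x-t graph on 0–3 s: (-10 − -8)/(3 − 0) = -2/3 m/s.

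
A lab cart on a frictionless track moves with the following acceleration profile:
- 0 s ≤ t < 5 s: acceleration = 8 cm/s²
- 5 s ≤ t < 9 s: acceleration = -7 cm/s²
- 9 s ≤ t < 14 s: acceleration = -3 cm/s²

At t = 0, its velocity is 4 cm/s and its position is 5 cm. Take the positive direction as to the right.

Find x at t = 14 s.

287.5 cm

On each constant-a segment, Δv = aΔt and Δx = v₀Δt + ½aΔt²; chain segment to segment.
0–5 s: v starts 4 cm/s; Δx = 4·5 + ½·8·5² = 120 cm; v ends 44 cm/s.
5–9 s: v starts 44 cm/s; Δx = 44·4 + ½·-7·4² = 120 cm; v ends 16 cm/s.
9–14 s: v starts 16 cm/s; Δx = 16·5 + ½·-3·5² = 42.5 cm; v ends 1 cm/s.
x(14) = 5 + Σ Δx = 287.5 cm.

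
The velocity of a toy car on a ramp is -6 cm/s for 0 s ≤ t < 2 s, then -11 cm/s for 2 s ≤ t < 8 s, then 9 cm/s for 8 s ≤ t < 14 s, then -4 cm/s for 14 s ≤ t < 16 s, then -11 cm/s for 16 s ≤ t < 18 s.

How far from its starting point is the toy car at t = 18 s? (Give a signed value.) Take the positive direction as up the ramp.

-54 cm

Displacement is the signed area under the v-t curve.
0–2 s: -6 × 2 = -12 cm
2–8 s: -11 × 6 = -66 cm
8–14 s: 9 × 6 = 54 cm
14–16 s: -4 × 2 = -8 cm
16–18 s: -11 × 2 = -22 cm
Net displacement = -54 cm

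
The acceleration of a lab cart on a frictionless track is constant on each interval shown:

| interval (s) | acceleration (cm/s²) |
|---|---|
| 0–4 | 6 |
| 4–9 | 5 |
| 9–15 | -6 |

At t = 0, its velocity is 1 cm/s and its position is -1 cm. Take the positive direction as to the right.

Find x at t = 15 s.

On each constant-a segment, Δv = aΔt and Δx = v₀Δt + ½aΔt²; chain segment to segment.
0–4 s: v starts 1 cm/s; Δx = 1·4 + ½·6·4² = 52 cm; v ends 25 cm/s.
4–9 s: v starts 25 cm/s; Δx = 25·5 + ½·5·5² = 187.5 cm; v ends 50 cm/s.
9–15 s: v starts 50 cm/s; Δx = 50·6 + ½·-6·6² = 192 cm; v ends 14 cm/s.
x(15) = -1 + Σ Δx = 430.5 cm.

430.5 cm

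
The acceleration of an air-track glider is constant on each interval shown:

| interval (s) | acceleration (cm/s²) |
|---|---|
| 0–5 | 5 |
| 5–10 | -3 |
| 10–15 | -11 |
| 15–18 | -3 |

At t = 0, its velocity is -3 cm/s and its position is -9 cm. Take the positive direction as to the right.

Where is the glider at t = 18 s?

On each constant-a segment, Δv = aΔt and Δx = v₀Δt + ½aΔt²; chain segment to segment.
0–5 s: v starts -3 cm/s; Δx = -3·5 + ½·5·5² = 47.5 cm; v ends 22 cm/s.
5–10 s: v starts 22 cm/s; Δx = 22·5 + ½·-3·5² = 72.5 cm; v ends 7 cm/s.
10–15 s: v starts 7 cm/s; Δx = 7·5 + ½·-11·5² = -102.5 cm; v ends -48 cm/s.
15–18 s: v starts -48 cm/s; Δx = -48·3 + ½·-3·3² = -157.5 cm; v ends -57 cm/s.
x(18) = -9 + Σ Δx = -149 cm.

-149 cm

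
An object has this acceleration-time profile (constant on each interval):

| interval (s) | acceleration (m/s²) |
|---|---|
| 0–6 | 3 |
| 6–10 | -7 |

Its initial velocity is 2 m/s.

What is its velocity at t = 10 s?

Δv equals the area under the a-t graph; then v = v₀ + Δv.
0–6 s: 3 × 6 = 18 m/s
6–10 s: -7 × 4 = -28 m/s
Δv = -10 m/s, so v(10) = 2 + (-10) = -8 m/s.

-8 m/s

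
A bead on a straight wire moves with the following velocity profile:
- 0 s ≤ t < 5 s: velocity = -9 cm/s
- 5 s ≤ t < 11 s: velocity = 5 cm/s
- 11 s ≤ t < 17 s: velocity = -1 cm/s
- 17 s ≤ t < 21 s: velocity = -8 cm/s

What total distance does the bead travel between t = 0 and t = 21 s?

113 cm

Distance (not displacement) is the total path length: add the absolute areas under v-t.
0–5 s: |-9| × 5 = 45 cm
5–11 s: |5| × 6 = 30 cm
11–17 s: |-1| × 6 = 6 cm
17–21 s: |-8| × 4 = 32 cm
Total distance = 113 cm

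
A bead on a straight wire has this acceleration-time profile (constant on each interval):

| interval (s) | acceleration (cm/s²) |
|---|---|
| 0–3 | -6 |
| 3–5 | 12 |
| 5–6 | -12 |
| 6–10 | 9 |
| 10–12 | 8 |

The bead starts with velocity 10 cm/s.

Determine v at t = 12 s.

56 cm/s

Δv equals the area under the a-t graph; then v = v₀ + Δv.
0–3 s: -6 × 3 = -18 cm/s
3–5 s: 12 × 2 = 24 cm/s
5–6 s: -12 × 1 = -12 cm/s
6–10 s: 9 × 4 = 36 cm/s
10–12 s: 8 × 2 = 16 cm/s
Δv = 46 cm/s, so v(12) = 10 + (46) = 56 cm/s.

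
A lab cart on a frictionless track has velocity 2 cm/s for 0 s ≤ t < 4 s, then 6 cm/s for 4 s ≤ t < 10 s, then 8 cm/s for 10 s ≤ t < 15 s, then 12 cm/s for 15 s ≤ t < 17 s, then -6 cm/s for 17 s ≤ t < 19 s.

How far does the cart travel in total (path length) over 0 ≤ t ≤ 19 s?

Distance (not displacement) is the total path length: add the absolute areas under v-t.
0–4 s: |2| × 4 = 8 cm
4–10 s: |6| × 6 = 36 cm
10–15 s: |8| × 5 = 40 cm
15–17 s: |12| × 2 = 24 cm
17–19 s: |-6| × 2 = 12 cm
Total distance = 120 cm

120 cm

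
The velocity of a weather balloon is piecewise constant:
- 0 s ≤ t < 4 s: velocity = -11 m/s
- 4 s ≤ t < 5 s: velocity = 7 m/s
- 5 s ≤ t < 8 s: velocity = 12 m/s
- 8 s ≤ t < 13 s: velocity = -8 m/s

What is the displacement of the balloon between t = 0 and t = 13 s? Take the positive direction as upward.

Displacement is the signed area under the v-t curve.
0–4 s: -11 × 4 = -44 m
4–5 s: 7 × 1 = 7 m
5–8 s: 12 × 3 = 36 m
8–13 s: -8 × 5 = -40 m
Net displacement = -41 m

-41 m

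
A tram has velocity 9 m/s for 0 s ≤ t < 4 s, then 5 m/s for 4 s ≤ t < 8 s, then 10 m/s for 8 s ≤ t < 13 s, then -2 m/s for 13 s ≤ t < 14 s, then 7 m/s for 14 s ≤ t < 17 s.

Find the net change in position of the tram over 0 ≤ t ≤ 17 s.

125 m

Net displacement equals the area under the velocity-time graph (areas below the axis count negative).
0–4 s: 9 × 4 = 36 m
4–8 s: 5 × 4 = 20 m
8–13 s: 10 × 5 = 50 m
13–14 s: -2 × 1 = -2 m
14–17 s: 7 × 3 = 21 m
Net displacement = 125 m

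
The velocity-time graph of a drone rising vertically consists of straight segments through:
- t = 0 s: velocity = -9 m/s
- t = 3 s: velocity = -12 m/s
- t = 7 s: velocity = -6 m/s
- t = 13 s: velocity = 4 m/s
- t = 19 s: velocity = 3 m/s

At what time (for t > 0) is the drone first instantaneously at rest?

t = 10.6 s

v changes sign on 7–13 s (from -6 to 4); the graph is linear there, so v = 0 at t = 7 + (6)·(13 − 7)/(4 − -6) = 10.6 s.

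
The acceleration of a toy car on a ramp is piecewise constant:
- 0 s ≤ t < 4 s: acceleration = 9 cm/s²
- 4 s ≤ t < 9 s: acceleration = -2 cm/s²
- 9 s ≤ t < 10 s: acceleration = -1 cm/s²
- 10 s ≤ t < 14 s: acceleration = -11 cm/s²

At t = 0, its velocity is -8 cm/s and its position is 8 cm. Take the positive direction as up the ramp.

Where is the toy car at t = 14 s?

160.5 cm

On each constant-a segment, Δv = aΔt and Δx = v₀Δt + ½aΔt²; chain segment to segment.
0–4 s: v starts -8 cm/s; Δx = -8·4 + ½·9·4² = 40 cm; v ends 28 cm/s.
4–9 s: v starts 28 cm/s; Δx = 28·5 + ½·-2·5² = 115 cm; v ends 18 cm/s.
9–10 s: v starts 18 cm/s; Δx = 18·1 + ½·-1·1² = 17.5 cm; v ends 17 cm/s.
10–14 s: v starts 17 cm/s; Δx = 17·4 + ½·-11·4² = -20 cm; v ends -27 cm/s.
x(14) = 8 + Σ Δx = 160.5 cm.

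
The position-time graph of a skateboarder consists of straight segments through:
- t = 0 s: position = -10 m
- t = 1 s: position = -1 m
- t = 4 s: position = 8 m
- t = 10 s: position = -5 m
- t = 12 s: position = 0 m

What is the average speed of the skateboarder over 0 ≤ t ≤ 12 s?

Average speed = (total path length)/(elapsed time); on a piecewise-linear x-t graph the path length is Σ|Δx|.
0–1 s: |Δx| = |-1 − -10| = 9 m
1–4 s: |Δx| = |8 − -1| = 9 m
4–10 s: |Δx| = |-5 − 8| = 13 m
10–12 s: |Δx| = |0 − -5| = 5 m
Total path = 36 m; average speed = 36/12 = 3 m/s.

3 m/s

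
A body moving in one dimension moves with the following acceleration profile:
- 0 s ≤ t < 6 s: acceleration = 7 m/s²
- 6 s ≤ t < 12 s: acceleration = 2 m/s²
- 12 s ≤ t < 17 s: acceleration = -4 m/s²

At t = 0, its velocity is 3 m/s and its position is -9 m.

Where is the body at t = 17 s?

On each constant-a segment, Δv = aΔt and Δx = v₀Δt + ½aΔt²; chain segment to segment.
0–6 s: v starts 3 m/s; Δx = 3·6 + ½·7·6² = 144 m; v ends 45 m/s.
6–12 s: v starts 45 m/s; Δx = 45·6 + ½·2·6² = 306 m; v ends 57 m/s.
12–17 s: v starts 57 m/s; Δx = 57·5 + ½·-4·5² = 235 m; v ends 37 m/s.
x(17) = -9 + Σ Δx = 676 m.

676 m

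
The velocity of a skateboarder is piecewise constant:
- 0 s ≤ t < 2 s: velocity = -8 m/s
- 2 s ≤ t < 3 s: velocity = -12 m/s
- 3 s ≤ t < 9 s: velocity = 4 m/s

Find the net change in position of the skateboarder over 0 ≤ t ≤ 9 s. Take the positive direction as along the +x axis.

Displacement is the signed area under the v-t curve.
0–2 s: -8 × 2 = -16 m
2–3 s: -12 × 1 = -12 m
3–9 s: 4 × 6 = 24 m
Net displacement = -4 m

-4 m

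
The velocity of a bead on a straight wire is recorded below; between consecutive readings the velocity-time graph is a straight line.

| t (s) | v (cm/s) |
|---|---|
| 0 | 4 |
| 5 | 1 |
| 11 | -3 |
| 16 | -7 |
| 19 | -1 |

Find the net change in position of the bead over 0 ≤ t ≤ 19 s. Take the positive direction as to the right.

Displacement is the signed area under the v-t curve.
0–5 s: ½(4 + 1)(5) = 12.5 cm
5–11 s: ½(1 + -3)(6) = -6 cm
11–16 s: ½(-3 + -7)(5) = -25 cm
16–19 s: ½(-7 + -1)(3) = -12 cm
Net displacement = -30.5 cm

-30.5 cm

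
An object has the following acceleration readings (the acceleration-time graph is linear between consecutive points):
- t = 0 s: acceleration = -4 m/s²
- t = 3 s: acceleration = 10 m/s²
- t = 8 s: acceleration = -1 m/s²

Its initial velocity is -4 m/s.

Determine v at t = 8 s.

27.5 m/s

Δv equals the area under the a-t graph; then v = v₀ + Δv.
0–3 s: ½(-4 + 10)(3) = 9 m/s
3–8 s: ½(10 + -1)(5) = 22.5 m/s
Δv = 31.5 m/s, so v(8) = -4 + (31.5) = 27.5 m/s.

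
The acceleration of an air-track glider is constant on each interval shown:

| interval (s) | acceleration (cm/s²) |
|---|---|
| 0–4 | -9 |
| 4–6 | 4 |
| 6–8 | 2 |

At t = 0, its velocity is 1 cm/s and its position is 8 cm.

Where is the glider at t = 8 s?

-172 cm

On each constant-a segment, Δv = aΔt and Δx = v₀Δt + ½aΔt²; chain segment to segment.
0–4 s: v starts 1 cm/s; Δx = 1·4 + ½·-9·4² = -68 cm; v ends -35 cm/s.
4–6 s: v starts -35 cm/s; Δx = -35·2 + ½·4·2² = -62 cm; v ends -27 cm/s.
6–8 s: v starts -27 cm/s; Δx = -27·2 + ½·2·2² = -50 cm; v ends -23 cm/s.
x(8) = 8 + Σ Δx = -172 cm.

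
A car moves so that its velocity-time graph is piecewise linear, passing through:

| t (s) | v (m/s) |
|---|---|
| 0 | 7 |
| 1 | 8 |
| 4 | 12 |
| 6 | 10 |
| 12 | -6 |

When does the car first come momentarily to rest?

t = 9.75 s

v changes sign on 6–12 s (from 10 to -6); the graph is linear there, so v = 0 at t = 6 + (-10)·(12 − 6)/(-6 − 10) = 9.75 s.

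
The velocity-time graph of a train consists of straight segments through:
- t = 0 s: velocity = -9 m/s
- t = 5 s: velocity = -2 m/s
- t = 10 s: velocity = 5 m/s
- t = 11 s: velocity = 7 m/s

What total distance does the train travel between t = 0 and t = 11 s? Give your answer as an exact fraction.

Total distance travelled is ∫|v| dt — sum the magnitudes of each area piece.
0–5 s: |½(-9 + -2)(5)| = 27.5 m
5–10 s: v = 0 at t = 45/7 s; triangle areas 10/7 + 125/14 = 145/14 m
10–11 s: |½(5 + 7)(1)| = 6 m
Total distance = 307/7 m

307/7 m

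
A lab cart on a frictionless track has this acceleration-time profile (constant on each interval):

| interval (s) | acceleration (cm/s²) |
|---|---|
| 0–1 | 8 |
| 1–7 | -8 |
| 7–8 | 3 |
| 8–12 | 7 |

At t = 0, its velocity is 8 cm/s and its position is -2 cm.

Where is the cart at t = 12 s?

On each constant-a segment, Δv = aΔt and Δx = v₀Δt + ½aΔt²; chain segment to segment.
0–1 s: v starts 8 cm/s; Δx = 8·1 + ½·8·1² = 12 cm; v ends 16 cm/s.
1–7 s: v starts 16 cm/s; Δx = 16·6 + ½·-8·6² = -48 cm; v ends -32 cm/s.
7–8 s: v starts -32 cm/s; Δx = -32·1 + ½·3·1² = -30.5 cm; v ends -29 cm/s.
8–12 s: v starts -29 cm/s; Δx = -29·4 + ½·7·4² = -60 cm; v ends -1 cm/s.
x(12) = -2 + Σ Δx = -128.5 cm.

-128.5 cm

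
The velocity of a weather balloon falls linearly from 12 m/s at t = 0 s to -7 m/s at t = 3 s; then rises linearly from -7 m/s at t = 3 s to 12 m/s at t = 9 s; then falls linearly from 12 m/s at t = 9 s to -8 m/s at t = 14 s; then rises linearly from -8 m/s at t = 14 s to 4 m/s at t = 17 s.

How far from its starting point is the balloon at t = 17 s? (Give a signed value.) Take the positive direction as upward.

26.5 m

Displacement is the signed area under the v-t curve.
0–3 s: ½(12 + -7)(3) = 7.5 m
3–9 s: ½(-7 + 12)(6) = 15 m
9–14 s: ½(12 + -8)(5) = 10 m
14–17 s: ½(-8 + 4)(3) = -6 m
Net displacement = 26.5 m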